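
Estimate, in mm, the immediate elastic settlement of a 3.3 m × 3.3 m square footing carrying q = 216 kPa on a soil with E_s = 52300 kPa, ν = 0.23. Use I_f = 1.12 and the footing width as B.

Immediate (elastic) settlement: S_e = q·B·(1−ν²)/E_s · I_f.
S_e = 216 × 3.3 × (1 − 0.23²) / 52300 × 1.12
    = 216 × 3.3 × 0.9471 / 52300 × 1.12
    = 0.01446 m = 14.46 mm

S_e ≈ 14.5 mm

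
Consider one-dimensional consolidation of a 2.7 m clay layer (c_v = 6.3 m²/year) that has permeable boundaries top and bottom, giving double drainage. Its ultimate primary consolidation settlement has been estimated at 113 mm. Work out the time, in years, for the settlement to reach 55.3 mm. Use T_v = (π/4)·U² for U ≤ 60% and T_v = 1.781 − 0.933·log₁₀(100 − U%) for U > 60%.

t ≈ 0.0544 years

Drainage path length: H_d = H/2 = 1.35 m (double drainage).
U = S(t)/S_ult = 55.3/113 = 0.4894.
U ≤ 60%: T_v = (π/4)·U² = (π/4)×0.48938² = 0.1881.
t = T_v·H_d²/c_v = 0.1881×1.35²/6.3 = 0.05441 years.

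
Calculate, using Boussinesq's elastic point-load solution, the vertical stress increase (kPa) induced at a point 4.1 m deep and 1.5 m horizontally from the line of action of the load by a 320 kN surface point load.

Δσ_z ≈ 6.64 kPa

Boussinesq vertical stress below a point load on an elastic half-space:
Δσ_z = 3P/(2πz²) · [1 + (r/z)²]^(−5/2)
r/z = 1.5/4.1 = 0.36585; [1+(r/z)²]^(−5/2) = 0.73049.
Δσ_z = 3×320/(2π×4.1²) × 0.73049 = 9.0892 × 0.73049 = 6.64 kPa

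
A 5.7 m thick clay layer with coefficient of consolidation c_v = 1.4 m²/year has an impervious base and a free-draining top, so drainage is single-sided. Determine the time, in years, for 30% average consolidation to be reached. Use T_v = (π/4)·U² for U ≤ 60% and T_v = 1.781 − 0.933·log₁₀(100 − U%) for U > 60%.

t ≈ 1.64 years

Drainage path length: H_d = H = 5.7 m (single drainage).
U ≤ 60%: T_v = (π/4)·U² = (π/4)×0.3² = 0.070686.
t = T_v·H_d²/c_v = 0.070686×5.7²/1.4 = 1.64 years.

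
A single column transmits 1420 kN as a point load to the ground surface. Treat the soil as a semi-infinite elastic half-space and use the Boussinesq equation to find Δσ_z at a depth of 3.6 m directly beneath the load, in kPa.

Boussinesq vertical stress below a point load on an elastic half-space:
Δσ_z = 3P/(2πz²) · [1 + (r/z)²]^(−5/2)
r/z = 0/3.6 = 0; [1+(r/z)²]^(−5/2) = 1.
Δσ_z = 3×1420/(2π×3.6²) × 1 = 52.315 × 1 = 52.31 kPa

Δσ_z ≈ 52.3 kPa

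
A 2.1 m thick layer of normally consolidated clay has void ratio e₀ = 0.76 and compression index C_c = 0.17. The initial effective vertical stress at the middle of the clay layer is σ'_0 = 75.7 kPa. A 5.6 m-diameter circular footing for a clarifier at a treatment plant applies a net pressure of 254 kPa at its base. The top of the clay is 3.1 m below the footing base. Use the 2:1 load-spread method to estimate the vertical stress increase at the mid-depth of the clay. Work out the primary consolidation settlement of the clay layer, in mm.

Mid-depth of clay below the footing base: z = 3.1 + 2.1/2 = 4.15 m.
Stress increase at mid-clay by the 2:1 spreading method:
Δσ ≈ qD²/(D+z)² = 254×5.6²/(5.6+4.15)² = 83.792 kPa
Final effective stress: σ'_f = σ'_0 + Δσ = 75.7 + 83.792 = 159.49 kPa.
Normally consolidated clay, so the full stress increment lies on the virgin compression line:
S_c = C_c·H/(1+e₀)·log₁₀(σ'_f/σ'_0) = 0.17×2.1/(1+0.76)×log₁₀(159.49/75.7)
    = 0.20284 × 0.32364 = 0.06565 m

S_c ≈ 65.6 mm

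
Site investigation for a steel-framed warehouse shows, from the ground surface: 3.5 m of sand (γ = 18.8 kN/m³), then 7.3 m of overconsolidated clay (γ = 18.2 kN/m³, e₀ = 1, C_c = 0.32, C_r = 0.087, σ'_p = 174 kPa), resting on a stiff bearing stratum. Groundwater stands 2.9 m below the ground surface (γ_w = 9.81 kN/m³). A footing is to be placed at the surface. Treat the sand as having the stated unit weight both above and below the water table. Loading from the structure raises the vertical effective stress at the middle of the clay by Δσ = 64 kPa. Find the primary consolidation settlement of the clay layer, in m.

Mid-depth of clay below the ground surface: z = 3.5 + 7.3/2 = 7.15 m.
Total vertical stress at mid-clay: σ_v = 18.8×3.5 + 18.2×3.65 = 132.23 kPa.
Pore pressure: u = 9.81×(7.15 − 2.9) = 41.693 kPa.
Initial effective stress: σ'_0 = σ_v − u = 132.23 − 41.693 = 90.537 kPa.
Final effective stress: σ'_f = 90.537 + 64 = 154.54 kPa.
σ'_f = 154.54 ≤ σ'_p = 174 kPa, so the clay remains overconsolidated and only the recompression index applies:
S_c = C_r·H/(1+e₀)·log₁₀(σ'_f/σ'_0) = 0.087×7.3/2×log₁₀(154.54/90.537)
    = 0.31755 × 0.23221 = 0.07374 m

S_c ≈ 0.0737 m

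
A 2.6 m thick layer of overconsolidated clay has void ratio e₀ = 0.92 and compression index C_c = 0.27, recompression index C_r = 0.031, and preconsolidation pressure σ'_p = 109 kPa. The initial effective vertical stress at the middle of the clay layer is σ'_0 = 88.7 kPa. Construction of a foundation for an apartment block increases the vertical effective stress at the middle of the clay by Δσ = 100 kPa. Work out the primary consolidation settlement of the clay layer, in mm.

Final effective stress: σ'_f = 88.7 + 100 = 188.7 kPa.
σ'_f = 188.7 > σ'_p = 109 kPa, so the stress path crosses the preconsolidation pressure — recompression up to σ'_p, then virgin compression beyond:
S_c = H/(1+e₀)·[C_r·log₁₀(σ'_p/σ'_0) + C_c·log₁₀(σ'_f/σ'_p)]
    = 2.6/1.92 × [0.031×log₁₀(109/88.7) + 0.27×log₁₀(188.7/109)]
    = 1.3542 × [0.0027746 + 0.064353] = 0.0909 m

S_c ≈ 90.9 mm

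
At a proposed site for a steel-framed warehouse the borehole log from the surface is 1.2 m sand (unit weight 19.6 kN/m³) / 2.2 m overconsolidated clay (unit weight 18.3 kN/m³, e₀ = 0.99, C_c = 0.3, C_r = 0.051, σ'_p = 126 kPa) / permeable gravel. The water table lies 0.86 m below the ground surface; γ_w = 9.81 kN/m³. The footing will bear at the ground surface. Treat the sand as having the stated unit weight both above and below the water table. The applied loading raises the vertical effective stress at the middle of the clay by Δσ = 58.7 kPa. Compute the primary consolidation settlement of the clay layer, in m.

S_c ≈ 0.0268 m

Mid-depth of clay below the ground surface: z = 1.2 + 2.2/2 = 2.3 m.
Total vertical stress at mid-clay: σ_v = 19.6×1.2 + 18.3×1.1 = 43.65 kPa.
Pore pressure: u = 9.81×(2.3 − 0.86) = 14.126 kPa.
Initial effective stress: σ'_0 = σ_v − u = 43.65 − 14.126 = 29.524 kPa.
Final effective stress: σ'_f = 29.524 + 58.7 = 88.224 kPa.
σ'_f = 88.224 ≤ σ'_p = 126 kPa, so the clay remains overconsolidated and only the recompression index applies:
S_c = C_r·H/(1+e₀)·log₁₀(σ'_f/σ'_0) = 0.051×2.2/1.99×log₁₀(88.224/29.524)
    = 0.05638 × 0.47541 = 0.0268 m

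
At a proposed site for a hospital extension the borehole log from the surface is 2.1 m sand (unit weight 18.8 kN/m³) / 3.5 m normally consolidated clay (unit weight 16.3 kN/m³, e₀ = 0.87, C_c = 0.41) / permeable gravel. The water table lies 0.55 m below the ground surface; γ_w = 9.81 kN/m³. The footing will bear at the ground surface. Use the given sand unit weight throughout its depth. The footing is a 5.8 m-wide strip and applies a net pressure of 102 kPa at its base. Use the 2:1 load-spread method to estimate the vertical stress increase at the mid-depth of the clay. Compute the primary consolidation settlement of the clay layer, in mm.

Mid-depth of clay below the ground surface: z = 2.1 + 3.5/2 = 3.85 m.
Total vertical stress at mid-clay: σ_v = 18.8×2.1 + 16.3×1.75 = 68.005 kPa.
Pore pressure: u = 9.81×(3.85 − 0.55) = 32.373 kPa.
Initial effective stress: σ'_0 = σ_v − u = 68.005 − 32.373 = 35.632 kPa.
Stress increase at mid-clay by the 2:1 spreading method:
Δσ = qB/(B+z) = 102×5.8/(5.8+3.85) = 61.306 kPa
Final effective stress: σ'_f = σ'_0 + Δσ = 35.632 + 61.306 = 96.938 kPa.
Normally consolidated clay, so the full stress increment lies on the virgin compression line:
S_c = C_c·H/(1+e₀)·log₁₀(σ'_f/σ'_0) = 0.41×3.5/(1+0.87)×log₁₀(96.938/35.632)
    = 0.76738 × 0.43465 = 0.3335 m

S_c ≈ 334 mm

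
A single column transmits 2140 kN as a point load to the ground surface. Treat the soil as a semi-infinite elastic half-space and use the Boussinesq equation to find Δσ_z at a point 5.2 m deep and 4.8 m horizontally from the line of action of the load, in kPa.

Δσ_z ≈ 8.09 kPa

Boussinesq vertical stress below a point load on an elastic half-space:
Δσ_z = 3P/(2πz²) · [1 + (r/z)²]^(−5/2)
r/z = 4.8/5.2 = 0.92308; [1+(r/z)²]^(−5/2) = 0.21422.
Δσ_z = 3×2140/(2π×5.2²) × 0.21422 = 37.788 × 0.21422 = 8.095 kPa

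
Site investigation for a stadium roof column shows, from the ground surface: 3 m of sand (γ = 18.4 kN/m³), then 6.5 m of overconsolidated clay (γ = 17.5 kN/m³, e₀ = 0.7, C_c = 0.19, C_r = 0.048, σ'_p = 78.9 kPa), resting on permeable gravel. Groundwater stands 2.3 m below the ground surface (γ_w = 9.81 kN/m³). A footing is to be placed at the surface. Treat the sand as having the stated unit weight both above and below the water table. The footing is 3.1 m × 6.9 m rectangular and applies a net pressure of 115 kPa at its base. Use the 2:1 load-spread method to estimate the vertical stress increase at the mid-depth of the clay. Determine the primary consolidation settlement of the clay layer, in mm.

S_c ≈ 58.8 mm

Mid-depth of clay below the ground surface: z = 3 + 6.5/2 = 6.25 m.
Total vertical stress at mid-clay: σ_v = 18.4×3 + 17.5×3.25 = 112.07 kPa.
Pore pressure: u = 9.81×(6.25 − 2.3) = 38.75 kPa.
Initial effective stress: σ'_0 = σ_v − u = 112.07 − 38.75 = 73.32 kPa.
Stress increase at mid-clay by the 2:1 spreading method:
Δσ = qBL/((B+z)(L+z)) = 115×3.1×6.9/((3.1+6.25)(6.9+6.25)) = 20.007 kPa
Final effective stress: σ'_f = 73.32 + 20.007 = 93.327 kPa.
σ'_f = 93.327 > σ'_p = 78.9 kPa, so the stress path crosses the preconsolidation pressure — recompression up to σ'_p, then virgin compression beyond:
S_c = H/(1+e₀)·[C_r·log₁₀(σ'_p/σ'_0) + C_c·log₁₀(σ'_f/σ'_p)]
    = 6.5/1.7 × [0.048×log₁₀(78.9/73.32) + 0.19×log₁₀(93.327/78.9)]
    = 3.8235 × [0.001529 + 0.013857] = 0.05883 m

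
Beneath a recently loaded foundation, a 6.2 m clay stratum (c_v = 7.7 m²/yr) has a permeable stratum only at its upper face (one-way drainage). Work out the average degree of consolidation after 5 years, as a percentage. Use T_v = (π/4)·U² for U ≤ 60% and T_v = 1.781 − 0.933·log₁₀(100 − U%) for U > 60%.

Drainage path length: H_d = H = 6.2 m (single drainage).
T_v = c_v·t/H_d² = 7.7×5/6.2² = 1.0016.
T_v = 1.0016 corresponds to the U > 60% branch:
U = 1 − 10^((1.781 − T_v)/0.933)/100 = 0.9316

U ≈ 93.2 %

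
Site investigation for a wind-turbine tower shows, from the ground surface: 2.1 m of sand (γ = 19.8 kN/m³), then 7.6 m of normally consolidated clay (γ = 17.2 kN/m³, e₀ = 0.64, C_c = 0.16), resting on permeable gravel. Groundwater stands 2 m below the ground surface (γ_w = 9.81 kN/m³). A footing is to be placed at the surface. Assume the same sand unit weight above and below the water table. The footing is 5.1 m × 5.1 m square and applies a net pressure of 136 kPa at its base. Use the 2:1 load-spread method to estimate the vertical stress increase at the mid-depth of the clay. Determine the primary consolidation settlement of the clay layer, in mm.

Mid-depth of clay below the ground surface: z = 2.1 + 7.6/2 = 5.9 m.
Total vertical stress at mid-clay: σ_v = 19.8×2.1 + 17.2×3.8 = 106.94 kPa.
Pore pressure: u = 9.81×(5.9 − 2) = 38.259 kPa.
Initial effective stress: σ'_0 = σ_v − u = 106.94 − 38.259 = 68.681 kPa.
Stress increase at mid-clay by the 2:1 spreading method:
Δσ = qBL/((B+z)(L+z)) = 136×5.1×5.1/((5.1+5.9)(5.1+5.9)) = 29.234 kPa
Final effective stress: σ'_f = σ'_0 + Δσ = 68.681 + 29.234 = 97.915 kPa.
Normally consolidated clay, so the full stress increment lies on the virgin compression line:
S_c = C_c·H/(1+e₀)·log₁₀(σ'_f/σ'_0) = 0.16×7.6/(1+0.64)×log₁₀(97.915/68.681)
    = 0.74146 × 0.15401 = 0.1142 m

S_c ≈ 114 mm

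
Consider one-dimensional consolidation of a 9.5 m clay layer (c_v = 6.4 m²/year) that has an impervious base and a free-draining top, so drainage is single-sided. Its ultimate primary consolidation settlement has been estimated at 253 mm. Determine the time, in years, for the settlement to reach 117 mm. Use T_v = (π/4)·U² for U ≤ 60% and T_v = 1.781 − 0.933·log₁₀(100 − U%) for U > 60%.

t ≈ 2.37 years

Drainage path length: H_d = H = 9.5 m (single drainage).
U = S(t)/S_ult = 117/253 = 0.4625.
U ≤ 60%: T_v = (π/4)·U² = (π/4)×0.46245² = 0.16797.
t = T_v·H_d²/c_v = 0.16797×9.5²/6.4 = 2.369 years.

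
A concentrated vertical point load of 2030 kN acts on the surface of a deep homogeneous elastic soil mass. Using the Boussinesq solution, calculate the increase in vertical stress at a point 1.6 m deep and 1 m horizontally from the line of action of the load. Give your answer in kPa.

Δσ_z ≈ 166 kPa

Boussinesq vertical stress below a point load on an elastic half-space:
Δσ_z = 3P/(2πz²) · [1 + (r/z)²]^(−5/2)
r/z = 1/1.6 = 0.625; [1+(r/z)²]^(−5/2) = 0.43851.
Δσ_z = 3×2030/(2π×1.6²) × 0.43851 = 378.61 × 0.43851 = 166 kPa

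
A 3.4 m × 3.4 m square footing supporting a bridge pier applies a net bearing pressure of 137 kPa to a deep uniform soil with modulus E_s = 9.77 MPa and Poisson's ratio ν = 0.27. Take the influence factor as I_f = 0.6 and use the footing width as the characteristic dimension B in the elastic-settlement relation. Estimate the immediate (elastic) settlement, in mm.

S_e ≈ 26.5 mm

Immediate (elastic) settlement: S_e = q·B·(1−ν²)/E_s · I_f.
E_s = 9.77 MPa = 9770 kPa.
S_e = 137 × 3.4 × (1 − 0.27²) / 9770 × 0.6
    = 137 × 3.4 × 0.9271 / 9770 × 0.6
    = 0.02652 m = 26.52 mm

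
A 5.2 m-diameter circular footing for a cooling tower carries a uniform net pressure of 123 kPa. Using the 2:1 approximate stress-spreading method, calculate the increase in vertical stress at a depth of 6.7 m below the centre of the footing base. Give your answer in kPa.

By the 2:1 method the load spreads at 1 horizontal : 2 vertical, so at depth z the loaded area has grown by z in each plan dimension:
Δσ ≈ qD²/(D+z)² = 123×5.2²/(5.2+6.7)² = 23.486 kPa

Δσ_z ≈ 23.5 kPa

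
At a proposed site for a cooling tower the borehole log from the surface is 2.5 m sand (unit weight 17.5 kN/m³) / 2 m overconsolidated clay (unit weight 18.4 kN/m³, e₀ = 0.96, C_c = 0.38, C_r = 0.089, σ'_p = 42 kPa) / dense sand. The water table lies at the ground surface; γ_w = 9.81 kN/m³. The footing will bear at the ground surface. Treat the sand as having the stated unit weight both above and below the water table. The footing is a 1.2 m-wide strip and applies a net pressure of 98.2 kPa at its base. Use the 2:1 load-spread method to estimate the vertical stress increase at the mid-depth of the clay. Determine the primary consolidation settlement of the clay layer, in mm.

S_c ≈ 55.1 mm

Mid-depth of clay below the ground surface: z = 2.5 + 2/2 = 3.5 m.
Total vertical stress at mid-clay: σ_v = 17.5×2.5 + 18.4×1 = 62.15 kPa.
Pore pressure: u = 9.81×(3.5 − 0) = 34.335 kPa.
Initial effective stress: σ'_0 = σ_v − u = 62.15 − 34.335 = 27.815 kPa.
Stress increase at mid-clay by the 2:1 spreading method:
Δσ = qB/(B+z) = 98.2×1.2/(1.2+3.5) = 25.072 kPa
Final effective stress: σ'_f = 27.815 + 25.072 = 52.887 kPa.
σ'_f = 52.887 > σ'_p = 42 kPa, so the stress path crosses the preconsolidation pressure — recompression up to σ'_p, then virgin compression beyond:
S_c = H/(1+e₀)·[C_r·log₁₀(σ'_p/σ'_0) + C_c·log₁₀(σ'_f/σ'_p)]
    = 2/1.96 × [0.089×log₁₀(42/27.815) + 0.38×log₁₀(52.887/42)]
    = 1.0204 × [0.015928 + 0.038038] = 0.05507 m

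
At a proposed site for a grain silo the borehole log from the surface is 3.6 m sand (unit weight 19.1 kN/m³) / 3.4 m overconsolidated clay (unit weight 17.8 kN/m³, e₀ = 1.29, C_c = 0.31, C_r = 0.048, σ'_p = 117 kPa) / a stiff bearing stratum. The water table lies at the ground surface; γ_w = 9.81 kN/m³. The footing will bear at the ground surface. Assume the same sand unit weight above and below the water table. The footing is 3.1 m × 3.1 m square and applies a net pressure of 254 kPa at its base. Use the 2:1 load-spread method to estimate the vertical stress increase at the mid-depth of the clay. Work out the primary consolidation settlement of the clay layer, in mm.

Mid-depth of clay below the ground surface: z = 3.6 + 3.4/2 = 5.3 m.
Total vertical stress at mid-clay: σ_v = 19.1×3.6 + 17.8×1.7 = 99.02 kPa.
Pore pressure: u = 9.81×(5.3 − 0) = 51.993 kPa.
Initial effective stress: σ'_0 = σ_v − u = 99.02 − 51.993 = 47.027 kPa.
Stress increase at mid-clay by the 2:1 spreading method:
Δσ = qBL/((B+z)(L+z)) = 254×3.1×3.1/((3.1+5.3)(3.1+5.3)) = 34.594 kPa
Final effective stress: σ'_f = 47.027 + 34.594 = 81.621 kPa.
σ'_f = 81.621 ≤ σ'_p = 117 kPa, so the clay remains overconsolidated and only the recompression index applies:
S_c = C_r·H/(1+e₀)·log₁₀(σ'_f/σ'_0) = 0.048×3.4/2.29×log₁₀(81.621/47.027)
    = 0.071266 × 0.23945 = 0.01706 m

S_c ≈ 17.1 mm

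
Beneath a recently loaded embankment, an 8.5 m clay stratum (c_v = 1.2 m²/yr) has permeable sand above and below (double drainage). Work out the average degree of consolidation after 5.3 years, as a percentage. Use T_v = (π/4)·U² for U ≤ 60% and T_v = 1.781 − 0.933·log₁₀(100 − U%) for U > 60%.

U ≈ 66 %

Drainage path length: H_d = H/2 = 4.25 m (double drainage).
T_v = c_v·t/H_d² = 1.2×5.3/4.25² = 0.35211.
T_v = 0.35211 corresponds to the U > 60% branch:
U = 1 − 10^((1.781 − T_v)/0.933)/100 = 0.66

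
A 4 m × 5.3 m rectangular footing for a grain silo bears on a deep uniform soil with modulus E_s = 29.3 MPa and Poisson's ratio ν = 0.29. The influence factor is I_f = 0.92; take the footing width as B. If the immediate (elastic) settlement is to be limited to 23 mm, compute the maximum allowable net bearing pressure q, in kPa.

q ≈ 200 kPa

E_s = 29.3 MPa = 29300 kPa.
S_e = q·B·(1−ν²)/E_s · I_f  ⇒  q = S_e·E_s / (B·(1−ν²)·I_f).
q = 0.023 × 29300 / (4 × 0.9159 × 0.92) = 199.9 kPa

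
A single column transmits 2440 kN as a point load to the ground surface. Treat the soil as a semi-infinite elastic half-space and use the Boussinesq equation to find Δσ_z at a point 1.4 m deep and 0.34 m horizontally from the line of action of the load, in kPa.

Δσ_z ≈ 515 kPa

Boussinesq vertical stress below a point load on an elastic half-space:
Δσ_z = 3P/(2πz²) · [1 + (r/z)²]^(−5/2)
r/z = 0.34/1.4 = 0.24286; [1+(r/z)²]^(−5/2) = 0.86652.
Δσ_z = 3×2440/(2π×1.4²) × 0.86652 = 594.39 × 0.86652 = 515.1 kPa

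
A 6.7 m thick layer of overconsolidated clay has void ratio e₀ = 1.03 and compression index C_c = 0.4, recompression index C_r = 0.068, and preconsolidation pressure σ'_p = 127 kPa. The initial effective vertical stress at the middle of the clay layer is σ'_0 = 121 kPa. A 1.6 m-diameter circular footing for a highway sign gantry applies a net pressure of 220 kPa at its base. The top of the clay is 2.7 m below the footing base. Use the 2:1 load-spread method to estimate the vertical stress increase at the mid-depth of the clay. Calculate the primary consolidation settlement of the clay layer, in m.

Mid-depth of clay below the footing base: z = 2.7 + 6.7/2 = 6.05 m.
Stress increase at mid-clay by the 2:1 spreading method:
Δσ ≈ qD²/(D+z)² = 220×1.6²/(1.6+6.05)² = 9.6236 kPa
Final effective stress: σ'_f = 121 + 9.6236 = 130.62 kPa.
σ'_f = 130.62 > σ'_p = 127 kPa, so the stress path crosses the preconsolidation pressure — recompression up to σ'_p, then virgin compression beyond:
S_c = H/(1+e₀)·[C_r·log₁₀(σ'_p/σ'_0) + C_c·log₁₀(σ'_f/σ'_p)]
    = 6.7/2.03 × [0.068×log₁₀(127/121) + 0.4×log₁₀(130.62/127)]
    = 3.3005 × [0.0014292 + 0.0048824] = 0.02083 m

S_c ≈ 0.0208 m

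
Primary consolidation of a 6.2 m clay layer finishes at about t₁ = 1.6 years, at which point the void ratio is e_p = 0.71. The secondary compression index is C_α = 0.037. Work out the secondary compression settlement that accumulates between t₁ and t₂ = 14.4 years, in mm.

S_s ≈ 128 mm

Secondary compression: S_s = C_α·H/(1+e_p)·log₁₀(t₂/t₁)
S_s = 0.037×6.2/(1+0.71)×log₁₀(14.4/1.6)
    = 0.1342 × 0.9542 = 0.128 m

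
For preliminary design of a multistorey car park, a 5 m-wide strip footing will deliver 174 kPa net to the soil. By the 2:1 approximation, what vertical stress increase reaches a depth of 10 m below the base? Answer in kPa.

By the 2:1 method the load spreads at 1 horizontal : 2 vertical, so at depth z the loaded area has grown by z in each plan dimension:
Δσ = qB/(B+z) = 174×5/(5+10) = 58 kPa

Δσ_z ≈ 58 kPa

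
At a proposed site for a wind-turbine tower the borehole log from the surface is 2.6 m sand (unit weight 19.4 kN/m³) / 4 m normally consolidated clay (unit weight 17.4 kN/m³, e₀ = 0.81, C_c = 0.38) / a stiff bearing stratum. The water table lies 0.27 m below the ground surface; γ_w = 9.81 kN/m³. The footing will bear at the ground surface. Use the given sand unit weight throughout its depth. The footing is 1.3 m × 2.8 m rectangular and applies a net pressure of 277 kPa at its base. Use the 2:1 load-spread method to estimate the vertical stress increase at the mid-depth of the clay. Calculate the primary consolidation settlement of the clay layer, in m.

S_c ≈ 0.157 m

Mid-depth of clay below the ground surface: z = 2.6 + 4/2 = 4.6 m.
Total vertical stress at mid-clay: σ_v = 19.4×2.6 + 17.4×2 = 85.24 kPa.
Pore pressure: u = 9.81×(4.6 − 0.27) = 42.477 kPa.
Initial effective stress: σ'_0 = σ_v − u = 85.24 − 42.477 = 42.763 kPa.
Stress increase at mid-clay by the 2:1 spreading method:
Δσ = qBL/((B+z)(L+z)) = 277×1.3×2.8/((1.3+4.6)(2.8+4.6)) = 23.094 kPa
Final effective stress: σ'_f = σ'_0 + Δσ = 42.763 + 23.094 = 65.857 kPa.
Normally consolidated clay, so the full stress increment lies on the virgin compression line:
S_c = C_c·H/(1+e₀)·log₁₀(σ'_f/σ'_0) = 0.38×4/(1+0.81)×log₁₀(65.857/42.763)
    = 0.83978 × 0.18753 = 0.1575 m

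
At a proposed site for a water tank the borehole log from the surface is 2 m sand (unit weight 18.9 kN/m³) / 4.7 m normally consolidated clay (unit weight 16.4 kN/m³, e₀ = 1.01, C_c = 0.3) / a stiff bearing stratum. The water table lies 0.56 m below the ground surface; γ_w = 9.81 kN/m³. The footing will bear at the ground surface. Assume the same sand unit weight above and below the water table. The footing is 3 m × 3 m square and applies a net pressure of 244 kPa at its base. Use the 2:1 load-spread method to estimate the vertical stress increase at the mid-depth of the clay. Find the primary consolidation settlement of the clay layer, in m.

Mid-depth of clay below the ground surface: z = 2 + 4.7/2 = 4.35 m.
Total vertical stress at mid-clay: σ_v = 18.9×2 + 16.4×2.35 = 76.34 kPa.
Pore pressure: u = 9.81×(4.35 − 0.56) = 37.18 kPa.
Initial effective stress: σ'_0 = σ_v − u = 76.34 − 37.18 = 39.16 kPa.
Stress increase at mid-clay by the 2:1 spreading method:
Δσ = qBL/((B+z)(L+z)) = 244×3×3/((3+4.35)(3+4.35)) = 40.65 kPa
Final effective stress: σ'_f = σ'_0 + Δσ = 39.16 + 40.65 = 79.81 kPa.
Normally consolidated clay, so the full stress increment lies on the virgin compression line:
S_c = C_c·H/(1+e₀)·log₁₀(σ'_f/σ'_0) = 0.3×4.7/(1+1.01)×log₁₀(79.81/39.16)
    = 0.70149 × 0.30921 = 0.2169 m

S_c ≈ 0.217 m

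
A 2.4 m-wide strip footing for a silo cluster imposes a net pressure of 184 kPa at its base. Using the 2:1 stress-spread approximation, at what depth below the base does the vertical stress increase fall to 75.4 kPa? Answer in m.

2:1 spreading — at depth z the loaded area has grown by z in each plan dimension:
qB/(B+z) = Δσ_z ⇒ z = qB/Δσ_z − B = 184×2.4/75.4 − 2.4 = 3.457 m

z ≈ 3.46 m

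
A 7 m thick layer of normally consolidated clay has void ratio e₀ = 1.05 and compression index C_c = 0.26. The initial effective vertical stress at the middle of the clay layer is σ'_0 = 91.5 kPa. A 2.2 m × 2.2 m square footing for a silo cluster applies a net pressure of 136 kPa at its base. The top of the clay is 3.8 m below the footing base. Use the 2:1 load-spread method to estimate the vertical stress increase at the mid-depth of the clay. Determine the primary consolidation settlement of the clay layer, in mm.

S_c ≈ 29.6 mm

Mid-depth of clay below the footing base: z = 3.8 + 7/2 = 7.3 m.
Stress increase at mid-clay by the 2:1 spreading method:
Δσ = qBL/((B+z)(L+z)) = 136×2.2×2.2/((2.2+7.3)(2.2+7.3)) = 7.2935 kPa
Final effective stress: σ'_f = σ'_0 + Δσ = 91.5 + 7.2935 = 98.793 kPa.
Normally consolidated clay, so the full stress increment lies on the virgin compression line:
S_c = C_c·H/(1+e₀)·log₁₀(σ'_f/σ'_0) = 0.26×7/(1+1.05)×log₁₀(98.793/91.5)
    = 0.8878 × 0.033305 = 0.02957 m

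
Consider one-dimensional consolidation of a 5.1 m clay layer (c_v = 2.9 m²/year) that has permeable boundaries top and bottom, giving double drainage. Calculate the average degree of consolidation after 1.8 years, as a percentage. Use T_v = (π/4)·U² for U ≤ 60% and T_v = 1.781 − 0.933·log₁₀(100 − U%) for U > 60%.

Drainage path length: H_d = H/2 = 2.55 m (double drainage).
T_v = c_v·t/H_d² = 2.9×1.8/2.55² = 0.80277.
T_v = 0.80277 corresponds to the U > 60% branch:
U = 1 − 10^((1.781 − T_v)/0.933)/100 = 0.8882

U ≈ 88.8 %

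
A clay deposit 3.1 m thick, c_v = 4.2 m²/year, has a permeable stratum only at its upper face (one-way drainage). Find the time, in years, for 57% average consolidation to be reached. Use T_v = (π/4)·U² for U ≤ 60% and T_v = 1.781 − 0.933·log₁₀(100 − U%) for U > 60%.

Drainage path length: H_d = H = 3.1 m (single drainage).
U ≤ 60%: T_v = (π/4)·U² = (π/4)×0.57² = 0.25518.
t = T_v·H_d²/c_v = 0.25518×3.1²/4.2 = 0.5839 years.

t ≈ 0.584 years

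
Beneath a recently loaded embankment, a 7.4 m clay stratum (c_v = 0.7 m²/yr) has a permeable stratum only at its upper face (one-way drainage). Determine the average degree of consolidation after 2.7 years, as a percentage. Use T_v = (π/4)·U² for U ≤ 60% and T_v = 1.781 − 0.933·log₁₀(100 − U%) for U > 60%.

U ≈ 21 %

Drainage path length: H_d = H = 7.4 m (single drainage).
T_v = c_v·t/H_d² = 0.7×2.7/7.4² = 0.034514.
T_v = 0.034514 corresponds to the U ≤ 60% branch:
U = √(4T_v/π) = 0.2096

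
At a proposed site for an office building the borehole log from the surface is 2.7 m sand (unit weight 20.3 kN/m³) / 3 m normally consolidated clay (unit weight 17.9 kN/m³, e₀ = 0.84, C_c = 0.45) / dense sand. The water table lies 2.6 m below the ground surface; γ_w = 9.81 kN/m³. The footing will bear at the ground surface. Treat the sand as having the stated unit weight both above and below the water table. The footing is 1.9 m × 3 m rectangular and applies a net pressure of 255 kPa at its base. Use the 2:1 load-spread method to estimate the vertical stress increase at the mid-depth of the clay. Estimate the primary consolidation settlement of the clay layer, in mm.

S_c ≈ 130 mm

Mid-depth of clay below the ground surface: z = 2.7 + 3/2 = 4.2 m.
Total vertical stress at mid-clay: σ_v = 20.3×2.7 + 17.9×1.5 = 81.66 kPa.
Pore pressure: u = 9.81×(4.2 − 2.6) = 15.696 kPa.
Initial effective stress: σ'_0 = σ_v − u = 81.66 − 15.696 = 65.964 kPa.
Stress increase at mid-clay by the 2:1 spreading method:
Δσ = qBL/((B+z)(L+z)) = 255×1.9×3/((1.9+4.2)(3+4.2)) = 33.094 kPa
Final effective stress: σ'_f = σ'_0 + Δσ = 65.964 + 33.094 = 99.058 kPa.
Normally consolidated clay, so the full stress increment lies on the virgin compression line:
S_c = C_c·H/(1+e₀)·log₁₀(σ'_f/σ'_0) = 0.45×3/(1+0.84)×log₁₀(99.058/65.964)
    = 0.7337 × 0.17658 = 0.1296 m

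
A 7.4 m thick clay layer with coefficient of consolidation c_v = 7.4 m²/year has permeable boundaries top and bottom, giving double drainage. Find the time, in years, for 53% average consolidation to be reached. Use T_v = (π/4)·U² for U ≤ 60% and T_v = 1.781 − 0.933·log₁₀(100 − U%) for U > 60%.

Drainage path length: H_d = H/2 = 3.7 m (double drainage).
U ≤ 60%: T_v = (π/4)·U² = (π/4)×0.53² = 0.22062.
t = T_v·H_d²/c_v = 0.22062×3.7²/7.4 = 0.4081 years.

t ≈ 0.408 years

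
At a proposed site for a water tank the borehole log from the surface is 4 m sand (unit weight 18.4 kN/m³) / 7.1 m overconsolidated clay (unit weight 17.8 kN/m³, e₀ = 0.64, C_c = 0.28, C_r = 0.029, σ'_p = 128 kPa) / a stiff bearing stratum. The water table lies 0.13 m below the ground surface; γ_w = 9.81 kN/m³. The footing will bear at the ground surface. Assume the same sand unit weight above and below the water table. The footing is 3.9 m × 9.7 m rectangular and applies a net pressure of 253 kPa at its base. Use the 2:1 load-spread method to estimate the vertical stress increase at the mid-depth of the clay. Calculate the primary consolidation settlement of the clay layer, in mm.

S_c ≈ 30.7 mm

Mid-depth of clay below the ground surface: z = 4 + 7.1/2 = 7.55 m.
Total vertical stress at mid-clay: σ_v = 18.4×4 + 17.8×3.55 = 136.79 kPa.
Pore pressure: u = 9.81×(7.55 − 0.13) = 72.79 kPa.
Initial effective stress: σ'_0 = σ_v − u = 136.79 − 72.79 = 64 kPa.
Stress increase at mid-clay by the 2:1 spreading method:
Δσ = qBL/((B+z)(L+z)) = 253×3.9×9.7/((3.9+7.55)(9.7+7.55)) = 48.458 kPa
Final effective stress: σ'_f = 64 + 48.458 = 112.46 kPa.
σ'_f = 112.46 ≤ σ'_p = 128 kPa, so the clay remains overconsolidated and only the recompression index applies:
S_c = C_r·H/(1+e₀)·log₁₀(σ'_f/σ'_0) = 0.029×7.1/1.64×log₁₀(112.46/64)
    = 0.12555 × 0.24482 = 0.03074 m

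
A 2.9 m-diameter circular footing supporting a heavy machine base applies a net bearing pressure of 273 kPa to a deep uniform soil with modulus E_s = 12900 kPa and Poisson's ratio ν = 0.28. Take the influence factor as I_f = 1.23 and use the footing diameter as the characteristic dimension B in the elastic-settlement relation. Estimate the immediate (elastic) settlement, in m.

S_e ≈ 0.0696 m

Immediate (elastic) settlement: S_e = q·B·(1−ν²)/E_s · I_f.
S_e = 273 × 2.9 × (1 − 0.28²) / 12900 × 1.23
    = 273 × 2.9 × 0.9216 / 12900 × 1.23
    = 0.06957 m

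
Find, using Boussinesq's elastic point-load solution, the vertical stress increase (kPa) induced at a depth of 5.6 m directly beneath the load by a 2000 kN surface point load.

Δσ_z ≈ 30.5 kPa

Boussinesq vertical stress below a point load on an elastic half-space:
Δσ_z = 3P/(2πz²) · [1 + (r/z)²]^(−5/2)
r/z = 0/5.6 = 0; [1+(r/z)²]^(−5/2) = 1.
Δσ_z = 3×2000/(2π×5.6²) × 1 = 30.451 × 1 = 30.45 kPa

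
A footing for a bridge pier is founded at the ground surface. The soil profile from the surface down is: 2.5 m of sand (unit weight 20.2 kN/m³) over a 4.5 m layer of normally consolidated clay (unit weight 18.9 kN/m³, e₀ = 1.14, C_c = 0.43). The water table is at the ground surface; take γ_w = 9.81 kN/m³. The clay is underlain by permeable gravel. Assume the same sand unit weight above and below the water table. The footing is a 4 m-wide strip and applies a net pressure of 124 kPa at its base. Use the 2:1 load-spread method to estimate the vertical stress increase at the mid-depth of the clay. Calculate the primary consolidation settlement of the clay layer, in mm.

S_c ≈ 313 mm

Mid-depth of clay below the ground surface: z = 2.5 + 4.5/2 = 4.75 m.
Total vertical stress at mid-clay: σ_v = 20.2×2.5 + 18.9×2.25 = 93.025 kPa.
Pore pressure: u = 9.81×(4.75 − 0) = 46.598 kPa.
Initial effective stress: σ'_0 = σ_v − u = 93.025 − 46.598 = 46.427 kPa.
Stress increase at mid-clay by the 2:1 spreading method:
Δσ = qB/(B+z) = 124×4/(4+4.75) = 56.686 kPa
Final effective stress: σ'_f = σ'_0 + Δσ = 46.427 + 56.686 = 103.11 kPa.
Normally consolidated clay, so the full stress increment lies on the virgin compression line:
S_c = C_c·H/(1+e₀)·log₁₀(σ'_f/σ'_0) = 0.43×4.5/(1+1.14)×log₁₀(103.11/46.427)
    = 0.90421 × 0.34653 = 0.3133 m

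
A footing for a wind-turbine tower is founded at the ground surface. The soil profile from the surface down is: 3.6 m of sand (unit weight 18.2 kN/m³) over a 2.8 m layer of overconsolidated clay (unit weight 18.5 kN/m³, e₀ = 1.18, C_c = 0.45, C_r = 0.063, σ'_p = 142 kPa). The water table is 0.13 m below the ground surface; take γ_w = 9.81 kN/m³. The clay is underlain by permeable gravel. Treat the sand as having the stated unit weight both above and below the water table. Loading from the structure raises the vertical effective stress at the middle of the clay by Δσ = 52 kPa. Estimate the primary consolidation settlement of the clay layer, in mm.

Mid-depth of clay below the ground surface: z = 3.6 + 2.8/2 = 5 m.
Total vertical stress at mid-clay: σ_v = 18.2×3.6 + 18.5×1.4 = 91.42 kPa.
Pore pressure: u = 9.81×(5 − 0.13) = 47.775 kPa.
Initial effective stress: σ'_0 = σ_v − u = 91.42 − 47.775 = 43.645 kPa.
Final effective stress: σ'_f = 43.645 + 52 = 95.645 kPa.
σ'_f = 95.645 ≤ σ'_p = 142 kPa, so the clay remains overconsolidated and only the recompression index applies:
S_c = C_r·H/(1+e₀)·log₁₀(σ'_f/σ'_0) = 0.063×2.8/2.18×log₁₀(95.645/43.645)
    = 0.080917 × 0.34073 = 0.02757 m

S_c ≈ 27.6 mm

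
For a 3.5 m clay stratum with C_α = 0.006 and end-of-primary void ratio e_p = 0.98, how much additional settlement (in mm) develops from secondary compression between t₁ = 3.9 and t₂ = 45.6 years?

S_s ≈ 11.3 mm

Secondary compression: S_s = C_α·H/(1+e_p)·log₁₀(t₂/t₁)
S_s = 0.006×3.5/(1+0.98)×log₁₀(45.6/3.9)
    = 0.01061 × 1.068 = 0.01133 m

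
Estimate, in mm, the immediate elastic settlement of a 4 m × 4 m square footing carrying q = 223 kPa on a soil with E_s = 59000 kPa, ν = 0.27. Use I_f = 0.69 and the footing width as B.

S_e ≈ 9.67 mm

Immediate (elastic) settlement: S_e = q·B·(1−ν²)/E_s · I_f.
S_e = 223 × 4 × (1 − 0.27²) / 59000 × 0.69
    = 223 × 4 × 0.9271 / 59000 × 0.69
    = 0.009671 m = 9.671 mm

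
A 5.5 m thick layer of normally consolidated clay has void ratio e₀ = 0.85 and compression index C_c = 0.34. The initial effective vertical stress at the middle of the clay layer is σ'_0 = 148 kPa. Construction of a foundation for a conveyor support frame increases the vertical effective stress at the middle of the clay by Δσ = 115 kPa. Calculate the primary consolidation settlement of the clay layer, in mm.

S_c ≈ 252 mm

Final effective stress: σ'_f = σ'_0 + Δσ = 148 + 115 = 263 kPa.
Normally consolidated clay, so the full stress increment lies on the virgin compression line:
S_c = C_c·H/(1+e₀)·log₁₀(σ'_f/σ'_0) = 0.34×5.5/(1+0.85)×log₁₀(263/148)
    = 1.0108 × 0.24969 = 0.2524 m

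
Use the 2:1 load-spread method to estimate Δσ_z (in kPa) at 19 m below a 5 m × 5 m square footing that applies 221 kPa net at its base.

By the 2:1 method the load spreads at 1 horizontal : 2 vertical, so at depth z the loaded area has grown by z in each plan dimension:
Δσ = qBL/((B+z)(L+z)) = 221×5×5/((5+19)(5+19)) = 9.592 kPa

Δσ_z ≈ 9.59 kPa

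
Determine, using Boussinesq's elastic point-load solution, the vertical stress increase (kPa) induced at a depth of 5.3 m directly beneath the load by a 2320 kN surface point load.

Boussinesq vertical stress below a point load on an elastic half-space:
Δσ_z = 3P/(2πz²) · [1 + (r/z)²]^(−5/2)
r/z = 0/5.3 = 0; [1+(r/z)²]^(−5/2) = 1.
Δσ_z = 3×2320/(2π×5.3²) × 1 = 39.435 × 1 = 39.44 kPa

Δσ_z ≈ 39.4 kPa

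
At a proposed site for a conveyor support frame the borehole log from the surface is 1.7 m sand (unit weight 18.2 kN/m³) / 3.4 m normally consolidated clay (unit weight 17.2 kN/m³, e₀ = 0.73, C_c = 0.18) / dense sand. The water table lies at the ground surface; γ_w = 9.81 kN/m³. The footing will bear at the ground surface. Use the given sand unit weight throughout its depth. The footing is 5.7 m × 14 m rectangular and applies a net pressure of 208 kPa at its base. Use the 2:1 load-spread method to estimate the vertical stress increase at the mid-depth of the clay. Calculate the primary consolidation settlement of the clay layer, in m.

S_c ≈ 0.244 m

Mid-depth of clay below the ground surface: z = 1.7 + 3.4/2 = 3.4 m.
Total vertical stress at mid-clay: σ_v = 18.2×1.7 + 17.2×1.7 = 60.18 kPa.
Pore pressure: u = 9.81×(3.4 − 0) = 33.354 kPa.
Initial effective stress: σ'_0 = σ_v − u = 60.18 − 33.354 = 26.826 kPa.
Stress increase at mid-clay by the 2:1 spreading method:
Δσ = qBL/((B+z)(L+z)) = 208×5.7×14/((5.7+3.4)(14+3.4)) = 104.83 kPa
Final effective stress: σ'_f = σ'_0 + Δσ = 26.826 + 104.83 = 131.66 kPa.
Normally consolidated clay, so the full stress increment lies on the virgin compression line:
S_c = C_c·H/(1+e₀)·log₁₀(σ'_f/σ'_0) = 0.18×3.4/(1+0.73)×log₁₀(131.66/26.826)
    = 0.35376 × 0.6909 = 0.2444 m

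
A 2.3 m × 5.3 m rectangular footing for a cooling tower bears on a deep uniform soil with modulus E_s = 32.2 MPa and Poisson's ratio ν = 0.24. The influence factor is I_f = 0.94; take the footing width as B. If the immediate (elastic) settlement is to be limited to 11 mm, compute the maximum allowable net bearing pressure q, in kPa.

q ≈ 174 kPa

E_s = 32.2 MPa = 32200 kPa.
S_e = q·B·(1−ν²)/E_s · I_f  ⇒  q = S_e·E_s / (B·(1−ν²)·I_f).
q = 0.011 × 32200 / (2.3 × 0.9424 × 0.94) = 173.8 kPa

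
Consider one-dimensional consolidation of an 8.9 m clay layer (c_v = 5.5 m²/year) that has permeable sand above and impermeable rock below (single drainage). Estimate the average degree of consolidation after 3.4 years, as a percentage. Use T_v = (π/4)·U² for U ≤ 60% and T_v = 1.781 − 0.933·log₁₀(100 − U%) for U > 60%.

U ≈ 54.8 %

Drainage path length: H_d = H = 8.9 m (single drainage).
T_v = c_v·t/H_d² = 5.5×3.4/8.9² = 0.23608.
T_v = 0.23608 corresponds to the U ≤ 60% branch:
U = √(4T_v/π) = 0.5483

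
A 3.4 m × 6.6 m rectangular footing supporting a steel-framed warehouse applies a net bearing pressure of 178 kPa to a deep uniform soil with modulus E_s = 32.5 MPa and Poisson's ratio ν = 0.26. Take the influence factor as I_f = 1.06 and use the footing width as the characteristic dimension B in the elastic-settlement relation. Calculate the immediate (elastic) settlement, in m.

S_e ≈ 0.0184 m

Immediate (elastic) settlement: S_e = q·B·(1−ν²)/E_s · I_f.
E_s = 32.5 MPa = 32500 kPa.
S_e = 178 × 3.4 × (1 − 0.26²) / 32500 × 1.06
    = 178 × 3.4 × 0.9324 / 32500 × 1.06
    = 0.0184 m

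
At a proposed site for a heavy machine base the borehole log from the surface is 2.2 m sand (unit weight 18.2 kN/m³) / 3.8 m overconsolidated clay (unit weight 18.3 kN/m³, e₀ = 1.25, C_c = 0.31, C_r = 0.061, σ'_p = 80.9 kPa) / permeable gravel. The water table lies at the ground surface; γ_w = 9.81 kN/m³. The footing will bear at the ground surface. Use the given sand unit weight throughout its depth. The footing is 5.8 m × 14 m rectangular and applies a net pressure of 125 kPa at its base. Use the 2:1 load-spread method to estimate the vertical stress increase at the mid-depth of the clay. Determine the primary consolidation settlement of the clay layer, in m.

S_c ≈ 0.0653 m

Mid-depth of clay below the ground surface: z = 2.2 + 3.8/2 = 4.1 m.
Total vertical stress at mid-clay: σ_v = 18.2×2.2 + 18.3×1.9 = 74.81 kPa.
Pore pressure: u = 9.81×(4.1 − 0) = 40.221 kPa.
Initial effective stress: σ'_0 = σ_v − u = 74.81 − 40.221 = 34.589 kPa.
Stress increase at mid-clay by the 2:1 spreading method:
Δσ = qBL/((B+z)(L+z)) = 125×5.8×14/((5.8+4.1)(14+4.1)) = 56.644 kPa
Final effective stress: σ'_f = 34.589 + 56.644 = 91.233 kPa.
σ'_f = 91.233 > σ'_p = 80.9 kPa, so the stress path crosses the preconsolidation pressure — recompression up to σ'_p, then virgin compression beyond:
S_c = H/(1+e₀)·[C_r·log₁₀(σ'_p/σ'_0) + C_c·log₁₀(σ'_f/σ'_p)]
    = 3.8/2.25 × [0.061×log₁₀(80.9/34.589) + 0.31×log₁₀(91.233/80.9)]
    = 1.6889 × [0.02251 + 0.016183] = 0.06535 m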